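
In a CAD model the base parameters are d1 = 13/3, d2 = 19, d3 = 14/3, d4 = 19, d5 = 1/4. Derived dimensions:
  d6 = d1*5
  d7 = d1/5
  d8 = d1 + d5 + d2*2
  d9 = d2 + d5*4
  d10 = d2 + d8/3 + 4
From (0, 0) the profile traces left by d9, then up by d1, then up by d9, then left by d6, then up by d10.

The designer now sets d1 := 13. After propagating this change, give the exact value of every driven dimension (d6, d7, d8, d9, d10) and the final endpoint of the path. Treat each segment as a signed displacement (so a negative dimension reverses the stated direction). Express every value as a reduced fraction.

d6 = 65
d7 = 13/5
d8 = 205/4
d9 = 20
d10 = 481/12
endpoint = (-85, 877/12)

Apply edit: d1 := 13
  d6 = d1*5 = 65
  d7 = d1/5 = 13/5
  d8 = d1 + d5 + d2*2 = 205/4
  d9 = d2 + d5*4 = 20
  d10 = d2 + d8/3 + 4 = 481/12
Walk from origin (0, 0):
  seg 1: left by d9 = 20 → (-20, 0)
  seg 2: up by d1 = 13 → (-20, 13)
  seg 3: up by d9 = 20 → (-20, 33)
  seg 4: left by d6 = 65 → (-85, 33)
  seg 5: up by d10 = 481/12 → (-85, 877/12)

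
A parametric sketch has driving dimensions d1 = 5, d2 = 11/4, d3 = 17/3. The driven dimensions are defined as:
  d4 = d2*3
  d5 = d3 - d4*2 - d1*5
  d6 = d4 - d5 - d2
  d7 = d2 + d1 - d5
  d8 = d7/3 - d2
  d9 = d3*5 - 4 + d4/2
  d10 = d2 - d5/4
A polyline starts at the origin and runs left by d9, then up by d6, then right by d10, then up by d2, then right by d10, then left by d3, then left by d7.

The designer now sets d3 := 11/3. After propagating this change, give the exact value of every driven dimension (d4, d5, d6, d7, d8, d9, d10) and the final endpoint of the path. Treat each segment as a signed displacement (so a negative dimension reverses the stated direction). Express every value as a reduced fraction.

d4 = 33/4
d5 = -227/6
d6 = 130/3
d7 = 547/12
d8 = 112/9
d9 = 443/24
d10 = 293/24
endpoint = (-1039/24, 553/12)

Apply edit: d3 := 11/3
  d4 = d2*3 = 33/4
  d5 = d3 - d4*2 - d1*5 = -227/6
  d6 = d4 - d5 - d2 = 130/3
  d7 = d2 + d1 - d5 = 547/12
  d8 = d7/3 - d2 = 112/9
  d9 = d3*5 - 4 + d4/2 = 443/24
  d10 = d2 - d5/4 = 293/24
Walk from origin (0, 0):
  seg 1: left by d9 = 443/24 → (-443/24, 0)
  seg 2: up by d6 = 130/3 → (-443/24, 130/3)
  seg 3: right by d10 = 293/24 → (-25/4, 130/3)
  seg 4: up by d2 = 11/4 → (-25/4, 553/12)
  seg 5: right by d10 = 293/24 → (143/24, 553/12)
  seg 6: left by d3 = 11/3 → (55/24, 553/12)
  seg 7: left by d7 = 547/12 → (-1039/24, 553/12)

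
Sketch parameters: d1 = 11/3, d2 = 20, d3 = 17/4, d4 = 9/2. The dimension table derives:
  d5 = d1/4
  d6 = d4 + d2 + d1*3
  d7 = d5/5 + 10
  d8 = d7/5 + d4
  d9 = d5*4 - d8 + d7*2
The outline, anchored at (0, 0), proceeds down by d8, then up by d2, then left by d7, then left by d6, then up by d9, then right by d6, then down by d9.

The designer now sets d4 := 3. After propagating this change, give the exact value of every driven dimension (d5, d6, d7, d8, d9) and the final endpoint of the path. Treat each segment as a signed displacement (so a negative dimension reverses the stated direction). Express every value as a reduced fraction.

Apply edit: d4 := 3
  d5 = d1/4 = 11/12
  d6 = d4 + d2 + d1*3 = 34
  d7 = d5/5 + 10 = 611/60
  d8 = d7/5 + d4 = 1511/300
  d9 = d5*4 - d8 + d7*2 = 5699/300
Walk from origin (0, 0):
  seg 1: down by d8 = 1511/300 → (0, -1511/300)
  seg 2: up by d2 = 20 → (0, 4489/300)
  seg 3: left by d7 = 611/60 → (-611/60, 4489/300)
  seg 4: left by d6 = 34 → (-2651/60, 4489/300)
  seg 5: up by d9 = 5699/300 → (-2651/60, 849/25)
  seg 6: right by d6 = 34 → (-611/60, 849/25)
  seg 7: down by d9 = 5699/300 → (-611/60, 4489/300)

d5 = 11/12
d6 = 34
d7 = 611/60
d8 = 1511/300
d9 = 5699/300
endpoint = (-611/60, 4489/300)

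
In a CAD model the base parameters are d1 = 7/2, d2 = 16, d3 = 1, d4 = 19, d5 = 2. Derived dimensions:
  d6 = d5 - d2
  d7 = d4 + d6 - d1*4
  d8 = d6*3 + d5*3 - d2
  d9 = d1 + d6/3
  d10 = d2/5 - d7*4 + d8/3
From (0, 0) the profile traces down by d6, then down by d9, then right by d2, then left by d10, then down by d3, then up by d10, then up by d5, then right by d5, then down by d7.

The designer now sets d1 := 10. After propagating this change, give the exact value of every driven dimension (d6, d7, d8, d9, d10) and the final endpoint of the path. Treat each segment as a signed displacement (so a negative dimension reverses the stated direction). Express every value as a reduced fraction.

d6 = -14
d7 = -35
d8 = -52
d9 = 16/3
d10 = 1888/15
endpoint = (-1618/15, 2558/15)

Apply edit: d1 := 10
  d6 = d5 - d2 = -14
  d7 = d4 + d6 - d1*4 = -35
  d8 = d6*3 + d5*3 - d2 = -52
  d9 = d1 + d6/3 = 16/3
  d10 = d2/5 - d7*4 + d8/3 = 1888/15
Walk from origin (0, 0):
  seg 1: down by d6 = -14 → (0, 14)
  seg 2: down by d9 = 16/3 → (0, 26/3)
  seg 3: right by d2 = 16 → (16, 26/3)
  seg 4: left by d10 = 1888/15 → (-1648/15, 26/3)
  seg 5: down by d3 = 1 → (-1648/15, 23/3)
  seg 6: up by d10 = 1888/15 → (-1648/15, 2003/15)
  seg 7: up by d5 = 2 → (-1648/15, 2033/15)
  seg 8: right by d5 = 2 → (-1618/15, 2033/15)
  seg 9: down by d7 = -35 → (-1618/15, 2558/15)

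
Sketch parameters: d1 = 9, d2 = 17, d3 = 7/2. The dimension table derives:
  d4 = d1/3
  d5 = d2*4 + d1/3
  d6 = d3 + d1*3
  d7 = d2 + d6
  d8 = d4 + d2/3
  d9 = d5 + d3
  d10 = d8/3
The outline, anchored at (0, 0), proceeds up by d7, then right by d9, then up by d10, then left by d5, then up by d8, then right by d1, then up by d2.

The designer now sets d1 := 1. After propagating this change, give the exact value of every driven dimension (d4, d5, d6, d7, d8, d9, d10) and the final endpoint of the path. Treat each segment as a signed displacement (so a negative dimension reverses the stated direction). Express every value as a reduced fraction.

d4 = 1/3
d5 = 205/3
d6 = 13/2
d7 = 47/2
d8 = 6
d9 = 431/6
d10 = 2
endpoint = (9/2, 97/2)

Apply edit: d1 := 1
  d4 = d1/3 = 1/3
  d5 = d2*4 + d1/3 = 205/3
  d6 = d3 + d1*3 = 13/2
  d7 = d2 + d6 = 47/2
  d8 = d4 + d2/3 = 6
  d9 = d5 + d3 = 431/6
  d10 = d8/3 = 2
Walk from origin (0, 0):
  seg 1: up by d7 = 47/2 → (0, 47/2)
  seg 2: right by d9 = 431/6 → (431/6, 47/2)
  seg 3: up by d10 = 2 → (431/6, 51/2)
  seg 4: left by d5 = 205/3 → (7/2, 51/2)
  seg 5: up by d8 = 6 → (7/2, 63/2)
  seg 6: right by d1 = 1 → (9/2, 63/2)
  seg 7: up by d2 = 17 → (9/2, 97/2)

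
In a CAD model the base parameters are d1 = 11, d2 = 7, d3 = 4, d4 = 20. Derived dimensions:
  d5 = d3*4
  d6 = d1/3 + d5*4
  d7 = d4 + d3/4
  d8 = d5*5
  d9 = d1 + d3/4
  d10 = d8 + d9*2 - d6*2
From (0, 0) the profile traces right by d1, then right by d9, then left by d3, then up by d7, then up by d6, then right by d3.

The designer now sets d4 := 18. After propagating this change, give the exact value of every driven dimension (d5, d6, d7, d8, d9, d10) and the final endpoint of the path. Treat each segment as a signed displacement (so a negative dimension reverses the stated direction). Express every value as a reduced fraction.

d5 = 16
d6 = 203/3
d7 = 19
d8 = 80
d9 = 12
d10 = -94/3
endpoint = (23, 260/3)

Apply edit: d4 := 18
  d5 = d3*4 = 16
  d6 = d1/3 + d5*4 = 203/3
  d7 = d4 + d3/4 = 19
  d8 = d5*5 = 80
  d9 = d1 + d3/4 = 12
  d10 = d8 + d9*2 - d6*2 = -94/3
Walk from origin (0, 0):
  seg 1: right by d1 = 11 → (11, 0)
  seg 2: right by d9 = 12 → (23, 0)
  seg 3: left by d3 = 4 → (19, 0)
  seg 4: up by d7 = 19 → (19, 19)
  seg 5: up by d6 = 203/3 → (19, 260/3)
  seg 6: right by d3 = 4 → (23, 260/3)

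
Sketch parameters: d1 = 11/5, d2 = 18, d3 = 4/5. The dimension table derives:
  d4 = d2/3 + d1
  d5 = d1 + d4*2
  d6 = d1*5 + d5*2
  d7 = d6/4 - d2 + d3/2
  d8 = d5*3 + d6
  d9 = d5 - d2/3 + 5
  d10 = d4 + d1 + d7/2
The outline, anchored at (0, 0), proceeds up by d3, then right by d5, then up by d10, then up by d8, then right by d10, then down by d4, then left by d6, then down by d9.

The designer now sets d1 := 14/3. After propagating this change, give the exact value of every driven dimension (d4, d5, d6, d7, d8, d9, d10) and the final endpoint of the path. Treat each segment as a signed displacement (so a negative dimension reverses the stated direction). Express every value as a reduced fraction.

d4 = 32/3
d5 = 26
d6 = 226/3
d7 = 37/30
d8 = 460/3
d9 = 25
d10 = 319/20
endpoint = (-2003/60, 1613/12)

Apply edit: d1 := 14/3
  d4 = d2/3 + d1 = 32/3
  d5 = d1 + d4*2 = 26
  d6 = d1*5 + d5*2 = 226/3
  d7 = d6/4 - d2 + d3/2 = 37/30
  d8 = d5*3 + d6 = 460/3
  d9 = d5 - d2/3 + 5 = 25
  d10 = d4 + d1 + d7/2 = 319/20
Walk from origin (0, 0):
  seg 1: up by d3 = 4/5 → (0, 4/5)
  seg 2: right by d5 = 26 → (26, 4/5)
  seg 3: up by d10 = 319/20 → (26, 67/4)
  seg 4: up by d8 = 460/3 → (26, 2041/12)
  seg 5: right by d10 = 319/20 → (839/20, 2041/12)
  seg 6: down by d4 = 32/3 → (839/20, 1913/12)
  seg 7: left by d6 = 226/3 → (-2003/60, 1913/12)
  seg 8: down by d9 = 25 → (-2003/60, 1613/12)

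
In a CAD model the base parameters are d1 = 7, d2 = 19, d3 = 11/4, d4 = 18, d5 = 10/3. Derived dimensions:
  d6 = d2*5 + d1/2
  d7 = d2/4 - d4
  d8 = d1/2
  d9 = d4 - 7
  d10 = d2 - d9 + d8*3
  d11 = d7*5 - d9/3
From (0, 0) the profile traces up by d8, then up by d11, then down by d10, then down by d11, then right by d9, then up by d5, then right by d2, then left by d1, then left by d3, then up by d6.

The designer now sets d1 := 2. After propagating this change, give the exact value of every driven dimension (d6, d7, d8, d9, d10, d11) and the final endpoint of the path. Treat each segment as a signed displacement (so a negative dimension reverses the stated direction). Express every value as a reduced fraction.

Apply edit: d1 := 2
  d6 = d2*5 + d1/2 = 96
  d7 = d2/4 - d4 = -53/4
  d8 = d1/2 = 1
  d9 = d4 - 7 = 11
  d10 = d2 - d9 + d8*3 = 11
  d11 = d7*5 - d9/3 = -839/12
Walk from origin (0, 0):
  seg 1: up by d8 = 1 → (0, 1)
  seg 2: up by d11 = -839/12 → (0, -827/12)
  seg 3: down by d10 = 11 → (0, -959/12)
  seg 4: down by d11 = -839/12 → (0, -10)
  seg 5: right by d9 = 11 → (11, -10)
  seg 6: up by d5 = 10/3 → (11, -20/3)
  seg 7: right by d2 = 19 → (30, -20/3)
  seg 8: left by d1 = 2 → (28, -20/3)
  seg 9: left by d3 = 11/4 → (101/4, -20/3)
  seg 10: up by d6 = 96 → (101/4, 268/3)

d6 = 96
d7 = -53/4
d8 = 1
d9 = 11
d10 = 11
d11 = -839/12
endpoint = (101/4, 268/3)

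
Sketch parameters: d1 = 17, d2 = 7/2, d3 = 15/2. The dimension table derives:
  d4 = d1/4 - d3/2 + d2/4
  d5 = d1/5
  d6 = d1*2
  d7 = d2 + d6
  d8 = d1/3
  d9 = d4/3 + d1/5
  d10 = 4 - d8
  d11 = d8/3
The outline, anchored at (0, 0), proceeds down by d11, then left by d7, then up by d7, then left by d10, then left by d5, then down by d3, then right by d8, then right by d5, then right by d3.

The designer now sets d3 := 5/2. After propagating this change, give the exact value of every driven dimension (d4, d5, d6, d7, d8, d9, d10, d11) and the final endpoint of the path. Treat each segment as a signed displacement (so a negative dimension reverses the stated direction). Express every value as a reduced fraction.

Apply edit: d3 := 5/2
  d4 = d1/4 - d3/2 + d2/4 = 31/8
  d5 = d1/5 = 17/5
  d6 = d1*2 = 34
  d7 = d2 + d6 = 75/2
  d8 = d1/3 = 17/3
  d9 = d4/3 + d1/5 = 563/120
  d10 = 4 - d8 = -5/3
  d11 = d8/3 = 17/9
Walk from origin (0, 0):
  seg 1: down by d11 = 17/9 → (0, -17/9)
  seg 2: left by d7 = 75/2 → (-75/2, -17/9)
  seg 3: up by d7 = 75/2 → (-75/2, 641/18)
  seg 4: left by d10 = -5/3 → (-215/6, 641/18)
  seg 5: left by d5 = 17/5 → (-1177/30, 641/18)
  seg 6: down by d3 = 5/2 → (-1177/30, 298/9)
  seg 7: right by d8 = 17/3 → (-1007/30, 298/9)
  seg 8: right by d5 = 17/5 → (-181/6, 298/9)
  seg 9: right by d3 = 5/2 → (-83/3, 298/9)

d4 = 31/8
d5 = 17/5
d6 = 34
d7 = 75/2
d8 = 17/3
d9 = 563/120
d10 = -5/3
d11 = 17/9
endpoint = (-83/3, 298/9)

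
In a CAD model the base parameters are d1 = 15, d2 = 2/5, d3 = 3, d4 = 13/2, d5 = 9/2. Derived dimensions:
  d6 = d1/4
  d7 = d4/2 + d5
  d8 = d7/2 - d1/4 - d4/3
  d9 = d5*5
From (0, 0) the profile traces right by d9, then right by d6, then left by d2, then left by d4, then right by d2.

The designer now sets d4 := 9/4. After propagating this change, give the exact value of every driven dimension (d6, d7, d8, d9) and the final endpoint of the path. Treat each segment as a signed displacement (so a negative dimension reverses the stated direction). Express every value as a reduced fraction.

d6 = 15/4
d7 = 45/8
d8 = -27/16
d9 = 45/2
endpoint = (24, 0)

Apply edit: d4 := 9/4
  d6 = d1/4 = 15/4
  d7 = d4/2 + d5 = 45/8
  d8 = d7/2 - d1/4 - d4/3 = -27/16
  d9 = d5*5 = 45/2
Walk from origin (0, 0):
  seg 1: right by d9 = 45/2 → (45/2, 0)
  seg 2: right by d6 = 15/4 → (105/4, 0)
  seg 3: left by d2 = 2/5 → (517/20, 0)
  seg 4: left by d4 = 9/4 → (118/5, 0)
  seg 5: right by d2 = 2/5 → (24, 0)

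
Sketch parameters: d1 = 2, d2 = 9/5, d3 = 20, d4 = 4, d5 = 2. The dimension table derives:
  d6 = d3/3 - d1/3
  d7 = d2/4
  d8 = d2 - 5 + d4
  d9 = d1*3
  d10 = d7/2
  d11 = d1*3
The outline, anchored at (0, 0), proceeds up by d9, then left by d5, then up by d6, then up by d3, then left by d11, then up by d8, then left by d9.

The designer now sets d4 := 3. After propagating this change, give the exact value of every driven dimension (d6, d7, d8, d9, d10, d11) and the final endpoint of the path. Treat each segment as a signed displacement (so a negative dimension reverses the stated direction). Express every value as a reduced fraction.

Apply edit: d4 := 3
  d6 = d3/3 - d1/3 = 6
  d7 = d2/4 = 9/20
  d8 = d2 - 5 + d4 = -1/5
  d9 = d1*3 = 6
  d10 = d7/2 = 9/40
  d11 = d1*3 = 6
Walk from origin (0, 0):
  seg 1: up by d9 = 6 → (0, 6)
  seg 2: left by d5 = 2 → (-2, 6)
  seg 3: up by d6 = 6 → (-2, 12)
  seg 4: up by d3 = 20 → (-2, 32)
  seg 5: left by d11 = 6 → (-8, 32)
  seg 6: up by d8 = -1/5 → (-8, 159/5)
  seg 7: left by d9 = 6 → (-14, 159/5)

d6 = 6
d7 = 9/20
d8 = -1/5
d9 = 6
d10 = 9/40
d11 = 6
endpoint = (-14, 159/5)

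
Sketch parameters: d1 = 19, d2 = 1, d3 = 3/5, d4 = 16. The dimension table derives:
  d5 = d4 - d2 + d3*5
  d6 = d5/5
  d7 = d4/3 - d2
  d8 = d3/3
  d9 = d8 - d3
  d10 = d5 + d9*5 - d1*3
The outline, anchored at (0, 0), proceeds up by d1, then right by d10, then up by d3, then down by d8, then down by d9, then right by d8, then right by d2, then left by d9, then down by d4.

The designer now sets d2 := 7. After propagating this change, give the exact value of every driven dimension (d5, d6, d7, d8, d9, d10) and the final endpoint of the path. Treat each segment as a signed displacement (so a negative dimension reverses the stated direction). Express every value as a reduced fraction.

Apply edit: d2 := 7
  d5 = d4 - d2 + d3*5 = 12
  d6 = d5/5 = 12/5
  d7 = d4/3 - d2 = -5/3
  d8 = d3/3 = 1/5
  d9 = d8 - d3 = -2/5
  d10 = d5 + d9*5 - d1*3 = -47
Walk from origin (0, 0):
  seg 1: up by d1 = 19 → (0, 19)
  seg 2: right by d10 = -47 → (-47, 19)
  seg 3: up by d3 = 3/5 → (-47, 98/5)
  seg 4: down by d8 = 1/5 → (-47, 97/5)
  seg 5: down by d9 = -2/5 → (-47, 99/5)
  seg 6: right by d8 = 1/5 → (-234/5, 99/5)
  seg 7: right by d2 = 7 → (-199/5, 99/5)
  seg 8: left by d9 = -2/5 → (-197/5, 99/5)
  seg 9: down by d4 = 16 → (-197/5, 19/5)

d5 = 12
d6 = 12/5
d7 = -5/3
d8 = 1/5
d9 = -2/5
d10 = -47
endpoint = (-197/5, 19/5)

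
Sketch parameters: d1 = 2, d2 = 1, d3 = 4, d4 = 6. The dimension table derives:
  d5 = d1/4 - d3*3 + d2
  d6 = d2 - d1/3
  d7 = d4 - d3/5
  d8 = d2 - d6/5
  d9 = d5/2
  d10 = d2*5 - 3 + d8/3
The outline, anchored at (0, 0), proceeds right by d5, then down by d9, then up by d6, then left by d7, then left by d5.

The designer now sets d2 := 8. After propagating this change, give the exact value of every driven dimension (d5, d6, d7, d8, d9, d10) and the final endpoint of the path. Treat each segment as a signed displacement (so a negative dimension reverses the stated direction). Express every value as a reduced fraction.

Apply edit: d2 := 8
  d5 = d1/4 - d3*3 + d2 = -7/2
  d6 = d2 - d1/3 = 22/3
  d7 = d4 - d3/5 = 26/5
  d8 = d2 - d6/5 = 98/15
  d9 = d5/2 = -7/4
  d10 = d2*5 - 3 + d8/3 = 1763/45
Walk from origin (0, 0):
  seg 1: right by d5 = -7/2 → (-7/2, 0)
  seg 2: down by d9 = -7/4 → (-7/2, 7/4)
  seg 3: up by d6 = 22/3 → (-7/2, 109/12)
  seg 4: left by d7 = 26/5 → (-87/10, 109/12)
  seg 5: left by d5 = -7/2 → (-26/5, 109/12)

d5 = -7/2
d6 = 22/3
d7 = 26/5
d8 = 98/15
d9 = -7/4
d10 = 1763/45
endpoint = (-26/5, 109/12)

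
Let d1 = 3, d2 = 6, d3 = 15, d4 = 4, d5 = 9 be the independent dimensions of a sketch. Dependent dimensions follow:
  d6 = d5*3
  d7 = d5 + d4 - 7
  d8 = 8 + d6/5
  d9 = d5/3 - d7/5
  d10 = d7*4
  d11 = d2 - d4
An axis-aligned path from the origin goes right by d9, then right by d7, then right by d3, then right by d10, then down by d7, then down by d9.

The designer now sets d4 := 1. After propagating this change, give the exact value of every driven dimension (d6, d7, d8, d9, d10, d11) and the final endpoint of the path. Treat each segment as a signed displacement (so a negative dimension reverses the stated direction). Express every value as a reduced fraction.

Apply edit: d4 := 1
  d6 = d5*3 = 27
  d7 = d5 + d4 - 7 = 3
  d8 = 8 + d6/5 = 67/5
  d9 = d5/3 - d7/5 = 12/5
  d10 = d7*4 = 12
  d11 = d2 - d4 = 5
Walk from origin (0, 0):
  seg 1: right by d9 = 12/5 → (12/5, 0)
  seg 2: right by d7 = 3 → (27/5, 0)
  seg 3: right by d3 = 15 → (102/5, 0)
  seg 4: right by d10 = 12 → (162/5, 0)
  seg 5: down by d7 = 3 → (162/5, -3)
  seg 6: down by d9 = 12/5 → (162/5, -27/5)

d6 = 27
d7 = 3
d8 = 67/5
d9 = 12/5
d10 = 12
d11 = 5
endpoint = (162/5, -27/5)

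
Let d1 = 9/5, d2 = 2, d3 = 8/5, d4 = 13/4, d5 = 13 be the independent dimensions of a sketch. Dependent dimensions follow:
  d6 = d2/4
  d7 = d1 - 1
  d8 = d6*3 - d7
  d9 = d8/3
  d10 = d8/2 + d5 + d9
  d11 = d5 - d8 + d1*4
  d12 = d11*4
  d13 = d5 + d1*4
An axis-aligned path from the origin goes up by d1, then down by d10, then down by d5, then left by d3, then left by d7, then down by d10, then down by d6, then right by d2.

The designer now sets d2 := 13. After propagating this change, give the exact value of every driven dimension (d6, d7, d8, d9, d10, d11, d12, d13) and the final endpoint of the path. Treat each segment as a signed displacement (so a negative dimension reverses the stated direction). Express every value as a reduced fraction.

d6 = 13/4
d7 = 4/5
d8 = 179/20
d9 = 179/60
d10 = 491/24
d11 = 45/4
d12 = 45
d13 = 101/5
endpoint = (53/5, -1661/30)

Apply edit: d2 := 13
  d6 = d2/4 = 13/4
  d7 = d1 - 1 = 4/5
  d8 = d6*3 - d7 = 179/20
  d9 = d8/3 = 179/60
  d10 = d8/2 + d5 + d9 = 491/24
  d11 = d5 - d8 + d1*4 = 45/4
  d12 = d11*4 = 45
  d13 = d5 + d1*4 = 101/5
Walk from origin (0, 0):
  seg 1: up by d1 = 9/5 → (0, 9/5)
  seg 2: down by d10 = 491/24 → (0, -2239/120)
  seg 3: down by d5 = 13 → (0, -3799/120)
  seg 4: left by d3 = 8/5 → (-8/5, -3799/120)
  seg 5: left by d7 = 4/5 → (-12/5, -3799/120)
  seg 6: down by d10 = 491/24 → (-12/5, -3127/60)
  seg 7: down by d6 = 13/4 → (-12/5, -1661/30)
  seg 8: right by d2 = 13 → (53/5, -1661/30)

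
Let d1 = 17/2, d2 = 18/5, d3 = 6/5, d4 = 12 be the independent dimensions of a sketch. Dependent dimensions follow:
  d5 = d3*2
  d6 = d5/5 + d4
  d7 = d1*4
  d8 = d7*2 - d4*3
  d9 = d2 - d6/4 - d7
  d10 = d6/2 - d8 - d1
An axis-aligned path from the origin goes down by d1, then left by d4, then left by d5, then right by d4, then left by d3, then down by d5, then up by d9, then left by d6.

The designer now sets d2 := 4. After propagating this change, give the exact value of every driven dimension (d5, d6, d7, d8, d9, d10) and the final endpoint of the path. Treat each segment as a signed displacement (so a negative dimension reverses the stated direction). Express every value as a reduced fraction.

Apply edit: d2 := 4
  d5 = d3*2 = 12/5
  d6 = d5/5 + d4 = 312/25
  d7 = d1*4 = 34
  d8 = d7*2 - d4*3 = 32
  d9 = d2 - d6/4 - d7 = -828/25
  d10 = d6/2 - d8 - d1 = -1713/50
Walk from origin (0, 0):
  seg 1: down by d1 = 17/2 → (0, -17/2)
  seg 2: left by d4 = 12 → (-12, -17/2)
  seg 3: left by d5 = 12/5 → (-72/5, -17/2)
  seg 4: right by d4 = 12 → (-12/5, -17/2)
  seg 5: left by d3 = 6/5 → (-18/5, -17/2)
  seg 6: down by d5 = 12/5 → (-18/5, -109/10)
  seg 7: up by d9 = -828/25 → (-18/5, -2201/50)
  seg 8: left by d6 = 312/25 → (-402/25, -2201/50)

d5 = 12/5
d6 = 312/25
d7 = 34
d8 = 32
d9 = -828/25
d10 = -1713/50
endpoint = (-402/25, -2201/50)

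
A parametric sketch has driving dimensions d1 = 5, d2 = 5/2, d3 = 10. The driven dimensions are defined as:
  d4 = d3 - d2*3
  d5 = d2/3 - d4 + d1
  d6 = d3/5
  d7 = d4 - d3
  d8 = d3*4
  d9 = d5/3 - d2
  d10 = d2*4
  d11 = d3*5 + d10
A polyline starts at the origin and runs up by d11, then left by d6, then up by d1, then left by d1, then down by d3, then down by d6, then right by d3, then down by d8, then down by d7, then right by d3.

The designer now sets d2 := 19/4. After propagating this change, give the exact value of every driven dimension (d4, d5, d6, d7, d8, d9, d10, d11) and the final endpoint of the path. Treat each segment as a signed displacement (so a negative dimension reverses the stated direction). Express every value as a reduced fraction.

Apply edit: d2 := 19/4
  d4 = d3 - d2*3 = -17/4
  d5 = d2/3 - d4 + d1 = 65/6
  d6 = d3/5 = 2
  d7 = d4 - d3 = -57/4
  d8 = d3*4 = 40
  d9 = d5/3 - d2 = -41/36
  d10 = d2*4 = 19
  d11 = d3*5 + d10 = 69
Walk from origin (0, 0):
  seg 1: up by d11 = 69 → (0, 69)
  seg 2: left by d6 = 2 → (-2, 69)
  seg 3: up by d1 = 5 → (-2, 74)
  seg 4: left by d1 = 5 → (-7, 74)
  seg 5: down by d3 = 10 → (-7, 64)
  seg 6: down by d6 = 2 → (-7, 62)
  seg 7: right by d3 = 10 → (3, 62)
  seg 8: down by d8 = 40 → (3, 22)
  seg 9: down by d7 = -57/4 → (3, 145/4)
  seg 10: right by d3 = 10 → (13, 145/4)

d4 = -17/4
d5 = 65/6
d6 = 2
d7 = -57/4
d8 = 40
d9 = -41/36
d10 = 19
d11 = 69
endpoint = (13, 145/4)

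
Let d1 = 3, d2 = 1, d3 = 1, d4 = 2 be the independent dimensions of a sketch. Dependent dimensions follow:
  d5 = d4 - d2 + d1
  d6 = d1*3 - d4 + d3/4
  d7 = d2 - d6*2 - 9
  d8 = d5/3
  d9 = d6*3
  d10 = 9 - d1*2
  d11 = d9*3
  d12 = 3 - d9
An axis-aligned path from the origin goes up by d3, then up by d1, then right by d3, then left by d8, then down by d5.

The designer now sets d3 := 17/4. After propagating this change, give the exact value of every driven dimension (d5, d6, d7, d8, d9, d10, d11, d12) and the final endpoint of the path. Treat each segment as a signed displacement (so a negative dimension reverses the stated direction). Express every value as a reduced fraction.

d5 = 4
d6 = 129/16
d7 = -193/8
d8 = 4/3
d9 = 387/16
d10 = 3
d11 = 1161/16
d12 = -339/16
endpoint = (35/12, 13/4)

Apply edit: d3 := 17/4
  d5 = d4 - d2 + d1 = 4
  d6 = d1*3 - d4 + d3/4 = 129/16
  d7 = d2 - d6*2 - 9 = -193/8
  d8 = d5/3 = 4/3
  d9 = d6*3 = 387/16
  d10 = 9 - d1*2 = 3
  d11 = d9*3 = 1161/16
  d12 = 3 - d9 = -339/16
Walk from origin (0, 0):
  seg 1: up by d3 = 17/4 → (0, 17/4)
  seg 2: up by d1 = 3 → (0, 29/4)
  seg 3: right by d3 = 17/4 → (17/4, 29/4)
  seg 4: left by d8 = 4/3 → (35/12, 29/4)
  seg 5: down by d5 = 4 → (35/12, 13/4)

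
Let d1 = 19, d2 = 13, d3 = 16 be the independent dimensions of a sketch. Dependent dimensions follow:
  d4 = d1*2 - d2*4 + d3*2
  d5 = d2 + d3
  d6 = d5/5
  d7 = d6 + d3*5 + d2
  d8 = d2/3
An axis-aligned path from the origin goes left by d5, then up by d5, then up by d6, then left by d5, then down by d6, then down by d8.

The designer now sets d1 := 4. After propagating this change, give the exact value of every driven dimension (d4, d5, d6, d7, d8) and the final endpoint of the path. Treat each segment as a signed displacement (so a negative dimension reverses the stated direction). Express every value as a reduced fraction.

d4 = -12
d5 = 29
d6 = 29/5
d7 = 494/5
d8 = 13/3
endpoint = (-58, 74/3)

Apply edit: d1 := 4
  d4 = d1*2 - d2*4 + d3*2 = -12
  d5 = d2 + d3 = 29
  d6 = d5/5 = 29/5
  d7 = d6 + d3*5 + d2 = 494/5
  d8 = d2/3 = 13/3
Walk from origin (0, 0):
  seg 1: left by d5 = 29 → (-29, 0)
  seg 2: up by d5 = 29 → (-29, 29)
  seg 3: up by d6 = 29/5 → (-29, 174/5)
  seg 4: left by d5 = 29 → (-58, 174/5)
  seg 5: down by d6 = 29/5 → (-58, 29)
  seg 6: down by d8 = 13/3 → (-58, 74/3)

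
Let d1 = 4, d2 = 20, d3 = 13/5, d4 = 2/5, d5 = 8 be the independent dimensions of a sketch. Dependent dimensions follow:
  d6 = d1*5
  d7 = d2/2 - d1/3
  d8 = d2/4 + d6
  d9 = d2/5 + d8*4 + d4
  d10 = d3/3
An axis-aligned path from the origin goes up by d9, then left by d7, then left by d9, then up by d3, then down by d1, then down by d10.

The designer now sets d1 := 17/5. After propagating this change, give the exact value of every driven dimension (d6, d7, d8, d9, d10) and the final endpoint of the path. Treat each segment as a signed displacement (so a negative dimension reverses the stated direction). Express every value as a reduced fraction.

d6 = 17
d7 = 133/15
d8 = 22
d9 = 462/5
d10 = 13/15
endpoint = (-1519/15, 1361/15)

Apply edit: d1 := 17/5
  d6 = d1*5 = 17
  d7 = d2/2 - d1/3 = 133/15
  d8 = d2/4 + d6 = 22
  d9 = d2/5 + d8*4 + d4 = 462/5
  d10 = d3/3 = 13/15
Walk from origin (0, 0):
  seg 1: up by d9 = 462/5 → (0, 462/5)
  seg 2: left by d7 = 133/15 → (-133/15, 462/5)
  seg 3: left by d9 = 462/5 → (-1519/15, 462/5)
  seg 4: up by d3 = 13/5 → (-1519/15, 95)
  seg 5: down by d1 = 17/5 → (-1519/15, 458/5)
  seg 6: down by d10 = 13/15 → (-1519/15, 1361/15)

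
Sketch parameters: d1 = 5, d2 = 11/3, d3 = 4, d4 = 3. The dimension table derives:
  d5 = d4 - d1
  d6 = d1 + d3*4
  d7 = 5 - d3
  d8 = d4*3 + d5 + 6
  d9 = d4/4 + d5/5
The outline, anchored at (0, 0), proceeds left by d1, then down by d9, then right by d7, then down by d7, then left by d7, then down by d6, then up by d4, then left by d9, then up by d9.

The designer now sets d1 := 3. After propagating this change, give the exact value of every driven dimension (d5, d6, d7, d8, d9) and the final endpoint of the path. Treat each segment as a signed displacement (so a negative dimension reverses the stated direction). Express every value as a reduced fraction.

Apply edit: d1 := 3
  d5 = d4 - d1 = 0
  d6 = d1 + d3*4 = 19
  d7 = 5 - d3 = 1
  d8 = d4*3 + d5 + 6 = 15
  d9 = d4/4 + d5/5 = 3/4
Walk from origin (0, 0):
  seg 1: left by d1 = 3 → (-3, 0)
  seg 2: down by d9 = 3/4 → (-3, -3/4)
  seg 3: right by d7 = 1 → (-2, -3/4)
  seg 4: down by d7 = 1 → (-2, -7/4)
  seg 5: left by d7 = 1 → (-3, -7/4)
  seg 6: down by d6 = 19 → (-3, -83/4)
  seg 7: up by d4 = 3 → (-3, -71/4)
  seg 8: left by d9 = 3/4 → (-15/4, -71/4)
  seg 9: up by d9 = 3/4 → (-15/4, -17)

d5 = 0
d6 = 19
d7 = 1
d8 = 15
d9 = 3/4
endpoint = (-15/4, -17)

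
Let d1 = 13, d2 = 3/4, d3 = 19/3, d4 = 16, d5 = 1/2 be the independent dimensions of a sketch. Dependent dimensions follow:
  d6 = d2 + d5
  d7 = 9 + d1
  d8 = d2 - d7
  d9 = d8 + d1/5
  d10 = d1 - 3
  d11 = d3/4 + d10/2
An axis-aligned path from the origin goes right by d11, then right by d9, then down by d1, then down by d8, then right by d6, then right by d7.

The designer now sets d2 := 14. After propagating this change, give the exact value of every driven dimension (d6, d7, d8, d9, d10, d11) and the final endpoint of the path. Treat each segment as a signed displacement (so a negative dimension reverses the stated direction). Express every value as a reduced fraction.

d6 = 29/2
d7 = 22
d8 = -8
d9 = -27/5
d10 = 10
d11 = 79/12
endpoint = (2261/60, -5)

Apply edit: d2 := 14
  d6 = d2 + d5 = 29/2
  d7 = 9 + d1 = 22
  d8 = d2 - d7 = -8
  d9 = d8 + d1/5 = -27/5
  d10 = d1 - 3 = 10
  d11 = d3/4 + d10/2 = 79/12
Walk from origin (0, 0):
  seg 1: right by d11 = 79/12 → (79/12, 0)
  seg 2: right by d9 = -27/5 → (71/60, 0)
  seg 3: down by d1 = 13 → (71/60, -13)
  seg 4: down by d8 = -8 → (71/60, -5)
  seg 5: right by d6 = 29/2 → (941/60, -5)
  seg 6: right by d7 = 22 → (2261/60, -5)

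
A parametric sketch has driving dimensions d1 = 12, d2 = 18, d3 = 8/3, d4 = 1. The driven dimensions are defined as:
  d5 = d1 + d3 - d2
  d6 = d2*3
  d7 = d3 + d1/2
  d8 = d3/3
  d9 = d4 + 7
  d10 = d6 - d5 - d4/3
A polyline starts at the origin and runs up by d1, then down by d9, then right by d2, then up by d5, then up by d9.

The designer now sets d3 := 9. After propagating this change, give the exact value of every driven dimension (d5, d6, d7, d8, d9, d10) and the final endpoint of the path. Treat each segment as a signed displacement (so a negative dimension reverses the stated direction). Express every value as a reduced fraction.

d5 = 3
d6 = 54
d7 = 15
d8 = 3
d9 = 8
d10 = 152/3
endpoint = (18, 15)

Apply edit: d3 := 9
  d5 = d1 + d3 - d2 = 3
  d6 = d2*3 = 54
  d7 = d3 + d1/2 = 15
  d8 = d3/3 = 3
  d9 = d4 + 7 = 8
  d10 = d6 - d5 - d4/3 = 152/3
Walk from origin (0, 0):
  seg 1: up by d1 = 12 → (0, 12)
  seg 2: down by d9 = 8 → (0, 4)
  seg 3: right by d2 = 18 → (18, 4)
  seg 4: up by d5 = 3 → (18, 7)
  seg 5: up by d9 = 8 → (18, 15)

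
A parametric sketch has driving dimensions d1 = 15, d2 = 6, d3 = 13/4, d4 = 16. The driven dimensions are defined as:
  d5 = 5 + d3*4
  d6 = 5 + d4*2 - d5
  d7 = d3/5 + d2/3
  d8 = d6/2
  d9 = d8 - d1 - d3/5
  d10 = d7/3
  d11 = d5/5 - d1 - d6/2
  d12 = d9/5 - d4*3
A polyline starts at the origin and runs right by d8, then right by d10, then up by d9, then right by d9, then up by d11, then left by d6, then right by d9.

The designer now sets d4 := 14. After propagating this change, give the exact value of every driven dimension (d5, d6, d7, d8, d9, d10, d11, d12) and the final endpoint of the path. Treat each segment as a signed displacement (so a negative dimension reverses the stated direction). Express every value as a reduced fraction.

d5 = 18
d6 = 15
d7 = 53/20
d8 = 15/2
d9 = -163/20
d10 = 53/60
d11 = -189/10
d12 = -4363/100
endpoint = (-275/12, -541/20)

Apply edit: d4 := 14
  d5 = 5 + d3*4 = 18
  d6 = 5 + d4*2 - d5 = 15
  d7 = d3/5 + d2/3 = 53/20
  d8 = d6/2 = 15/2
  d9 = d8 - d1 - d3/5 = -163/20
  d10 = d7/3 = 53/60
  d11 = d5/5 - d1 - d6/2 = -189/10
  d12 = d9/5 - d4*3 = -4363/100
Walk from origin (0, 0):
  seg 1: right by d8 = 15/2 → (15/2, 0)
  seg 2: right by d10 = 53/60 → (503/60, 0)
  seg 3: up by d9 = -163/20 → (503/60, -163/20)
  seg 4: right by d9 = -163/20 → (7/30, -163/20)
  seg 5: up by d11 = -189/10 → (7/30, -541/20)
  seg 6: left by d6 = 15 → (-443/30, -541/20)
  seg 7: right by d9 = -163/20 → (-275/12, -541/20)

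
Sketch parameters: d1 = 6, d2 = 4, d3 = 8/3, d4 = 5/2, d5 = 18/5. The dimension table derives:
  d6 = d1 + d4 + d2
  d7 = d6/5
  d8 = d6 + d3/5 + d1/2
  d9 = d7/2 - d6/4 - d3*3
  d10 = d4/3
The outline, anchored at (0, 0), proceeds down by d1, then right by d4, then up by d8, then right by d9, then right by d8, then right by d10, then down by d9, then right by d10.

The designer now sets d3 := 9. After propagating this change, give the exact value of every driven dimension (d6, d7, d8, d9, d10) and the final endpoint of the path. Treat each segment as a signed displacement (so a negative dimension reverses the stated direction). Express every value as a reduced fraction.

d6 = 25/2
d7 = 5/2
d8 = 173/10
d9 = -231/8
d10 = 5/6
endpoint = (-889/120, 1607/40)

Apply edit: d3 := 9
  d6 = d1 + d4 + d2 = 25/2
  d7 = d6/5 = 5/2
  d8 = d6 + d3/5 + d1/2 = 173/10
  d9 = d7/2 - d6/4 - d3*3 = -231/8
  d10 = d4/3 = 5/6
Walk from origin (0, 0):
  seg 1: down by d1 = 6 → (0, -6)
  seg 2: right by d4 = 5/2 → (5/2, -6)
  seg 3: up by d8 = 173/10 → (5/2, 113/10)
  seg 4: right by d9 = -231/8 → (-211/8, 113/10)
  seg 5: right by d8 = 173/10 → (-363/40, 113/10)
  seg 6: right by d10 = 5/6 → (-989/120, 113/10)
  seg 7: down by d9 = -231/8 → (-989/120, 1607/40)
  seg 8: right by d10 = 5/6 → (-889/120, 1607/40)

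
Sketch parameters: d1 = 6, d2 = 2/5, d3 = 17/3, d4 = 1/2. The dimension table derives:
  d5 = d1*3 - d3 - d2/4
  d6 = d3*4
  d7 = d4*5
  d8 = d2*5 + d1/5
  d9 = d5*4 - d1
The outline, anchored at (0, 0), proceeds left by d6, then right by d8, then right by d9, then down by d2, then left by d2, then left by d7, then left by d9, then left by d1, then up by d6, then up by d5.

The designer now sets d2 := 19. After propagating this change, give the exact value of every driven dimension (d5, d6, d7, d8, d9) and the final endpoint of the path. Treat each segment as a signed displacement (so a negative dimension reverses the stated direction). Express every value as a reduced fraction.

d5 = 91/12
d6 = 68/3
d7 = 5/2
d8 = 481/5
d9 = 73/3
endpoint = (1381/30, 45/4)

Apply edit: d2 := 19
  d5 = d1*3 - d3 - d2/4 = 91/12
  d6 = d3*4 = 68/3
  d7 = d4*5 = 5/2
  d8 = d2*5 + d1/5 = 481/5
  d9 = d5*4 - d1 = 73/3
Walk from origin (0, 0):
  seg 1: left by d6 = 68/3 → (-68/3, 0)
  seg 2: right by d8 = 481/5 → (1103/15, 0)
  seg 3: right by d9 = 73/3 → (1468/15, 0)
  seg 4: down by d2 = 19 → (1468/15, -19)
  seg 5: left by d2 = 19 → (1183/15, -19)
  seg 6: left by d7 = 5/2 → (2291/30, -19)
  seg 7: left by d9 = 73/3 → (1561/30, -19)
  seg 8: left by d1 = 6 → (1381/30, -19)
  seg 9: up by d6 = 68/3 → (1381/30, 11/3)
  seg 10: up by d5 = 91/12 → (1381/30, 45/4)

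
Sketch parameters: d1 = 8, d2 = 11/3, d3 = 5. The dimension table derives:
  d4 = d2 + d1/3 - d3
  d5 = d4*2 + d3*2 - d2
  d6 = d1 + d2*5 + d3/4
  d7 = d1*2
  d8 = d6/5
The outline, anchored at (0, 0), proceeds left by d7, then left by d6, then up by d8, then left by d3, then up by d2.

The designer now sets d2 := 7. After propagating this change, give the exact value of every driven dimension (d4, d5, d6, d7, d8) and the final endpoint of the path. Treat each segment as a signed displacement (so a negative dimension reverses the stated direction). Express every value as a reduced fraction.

Apply edit: d2 := 7
  d4 = d2 + d1/3 - d3 = 14/3
  d5 = d4*2 + d3*2 - d2 = 37/3
  d6 = d1 + d2*5 + d3/4 = 177/4
  d7 = d1*2 = 16
  d8 = d6/5 = 177/20
Walk from origin (0, 0):
  seg 1: left by d7 = 16 → (-16, 0)
  seg 2: left by d6 = 177/4 → (-241/4, 0)
  seg 3: up by d8 = 177/20 → (-241/4, 177/20)
  seg 4: left by d3 = 5 → (-261/4, 177/20)
  seg 5: up by d2 = 7 → (-261/4, 317/20)

d4 = 14/3
d5 = 37/3
d6 = 177/4
d7 = 16
d8 = 177/20
endpoint = (-261/4, 317/20)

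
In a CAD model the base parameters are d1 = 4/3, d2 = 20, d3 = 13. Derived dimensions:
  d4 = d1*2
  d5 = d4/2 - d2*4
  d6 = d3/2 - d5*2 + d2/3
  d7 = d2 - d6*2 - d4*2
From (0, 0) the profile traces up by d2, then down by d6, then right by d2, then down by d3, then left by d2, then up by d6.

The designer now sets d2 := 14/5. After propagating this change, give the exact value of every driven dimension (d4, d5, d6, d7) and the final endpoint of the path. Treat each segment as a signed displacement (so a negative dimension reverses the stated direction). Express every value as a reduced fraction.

d4 = 8/3
d5 = -148/15
d6 = 163/6
d7 = -853/15
endpoint = (0, -51/5)

Apply edit: d2 := 14/5
  d4 = d1*2 = 8/3
  d5 = d4/2 - d2*4 = -148/15
  d6 = d3/2 - d5*2 + d2/3 = 163/6
  d7 = d2 - d6*2 - d4*2 = -853/15
Walk from origin (0, 0):
  seg 1: up by d2 = 14/5 → (0, 14/5)
  seg 2: down by d6 = 163/6 → (0, -731/30)
  seg 3: right by d2 = 14/5 → (14/5, -731/30)
  seg 4: down by d3 = 13 → (14/5, -1121/30)
  seg 5: left by d2 = 14/5 → (0, -1121/30)
  seg 6: up by d6 = 163/6 → (0, -51/5)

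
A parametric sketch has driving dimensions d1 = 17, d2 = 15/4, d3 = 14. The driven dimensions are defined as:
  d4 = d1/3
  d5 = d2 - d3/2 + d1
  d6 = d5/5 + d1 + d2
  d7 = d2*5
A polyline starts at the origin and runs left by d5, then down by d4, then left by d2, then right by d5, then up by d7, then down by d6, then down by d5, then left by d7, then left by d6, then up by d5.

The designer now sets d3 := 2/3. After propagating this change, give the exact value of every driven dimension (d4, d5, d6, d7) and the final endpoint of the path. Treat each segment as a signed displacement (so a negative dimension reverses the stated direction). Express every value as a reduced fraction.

d4 = 17/3
d5 = 245/12
d6 = 149/6
d7 = 75/4
endpoint = (-142/3, -47/4)

Apply edit: d3 := 2/3
  d4 = d1/3 = 17/3
  d5 = d2 - d3/2 + d1 = 245/12
  d6 = d5/5 + d1 + d2 = 149/6
  d7 = d2*5 = 75/4
Walk from origin (0, 0):
  seg 1: left by d5 = 245/12 → (-245/12, 0)
  seg 2: down by d4 = 17/3 → (-245/12, -17/3)
  seg 3: left by d2 = 15/4 → (-145/6, -17/3)
  seg 4: right by d5 = 245/12 → (-15/4, -17/3)
  seg 5: up by d7 = 75/4 → (-15/4, 157/12)
  seg 6: down by d6 = 149/6 → (-15/4, -47/4)
  seg 7: down by d5 = 245/12 → (-15/4, -193/6)
  seg 8: left by d7 = 75/4 → (-45/2, -193/6)
  seg 9: left by d6 = 149/6 → (-142/3, -193/6)
  seg 10: up by d5 = 245/12 → (-142/3, -47/4)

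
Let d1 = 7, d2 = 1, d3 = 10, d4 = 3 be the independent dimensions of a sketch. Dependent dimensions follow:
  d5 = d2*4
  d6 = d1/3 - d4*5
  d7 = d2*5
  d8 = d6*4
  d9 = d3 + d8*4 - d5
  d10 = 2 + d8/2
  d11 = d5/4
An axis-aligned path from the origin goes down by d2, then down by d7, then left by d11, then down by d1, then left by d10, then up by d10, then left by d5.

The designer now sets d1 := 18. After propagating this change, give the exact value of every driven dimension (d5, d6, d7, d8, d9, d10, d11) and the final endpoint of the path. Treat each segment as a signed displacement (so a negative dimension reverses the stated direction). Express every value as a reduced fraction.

d5 = 4
d6 = -9
d7 = 5
d8 = -36
d9 = -138
d10 = -16
d11 = 1
endpoint = (11, -40)

Apply edit: d1 := 18
  d5 = d2*4 = 4
  d6 = d1/3 - d4*5 = -9
  d7 = d2*5 = 5
  d8 = d6*4 = -36
  d9 = d3 + d8*4 - d5 = -138
  d10 = 2 + d8/2 = -16
  d11 = d5/4 = 1
Walk from origin (0, 0):
  seg 1: down by d2 = 1 → (0, -1)
  seg 2: down by d7 = 5 → (0, -6)
  seg 3: left by d11 = 1 → (-1, -6)
  seg 4: down by d1 = 18 → (-1, -24)
  seg 5: left by d10 = -16 → (15, -24)
  seg 6: up by d10 = -16 → (15, -40)
  seg 7: left by d5 = 4 → (11, -40)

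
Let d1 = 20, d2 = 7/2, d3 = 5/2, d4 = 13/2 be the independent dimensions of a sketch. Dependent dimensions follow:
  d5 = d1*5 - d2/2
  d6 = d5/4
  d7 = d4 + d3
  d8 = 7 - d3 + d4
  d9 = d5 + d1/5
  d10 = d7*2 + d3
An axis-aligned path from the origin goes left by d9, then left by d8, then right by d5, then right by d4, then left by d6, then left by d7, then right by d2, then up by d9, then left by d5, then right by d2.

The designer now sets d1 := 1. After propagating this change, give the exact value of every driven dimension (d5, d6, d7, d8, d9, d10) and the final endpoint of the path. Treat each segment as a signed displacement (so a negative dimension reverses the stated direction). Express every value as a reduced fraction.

d5 = 13/4
d6 = 13/16
d7 = 9
d8 = 11
d9 = 69/20
d10 = 41/2
endpoint = (-861/80, 69/20)

Apply edit: d1 := 1
  d5 = d1*5 - d2/2 = 13/4
  d6 = d5/4 = 13/16
  d7 = d4 + d3 = 9
  d8 = 7 - d3 + d4 = 11
  d9 = d5 + d1/5 = 69/20
  d10 = d7*2 + d3 = 41/2
Walk from origin (0, 0):
  seg 1: left by d9 = 69/20 → (-69/20, 0)
  seg 2: left by d8 = 11 → (-289/20, 0)
  seg 3: right by d5 = 13/4 → (-56/5, 0)
  seg 4: right by d4 = 13/2 → (-47/10, 0)
  seg 5: left by d6 = 13/16 → (-441/80, 0)
  seg 6: left by d7 = 9 → (-1161/80, 0)
  seg 7: right by d2 = 7/2 → (-881/80, 0)
  seg 8: up by d9 = 69/20 → (-881/80, 69/20)
  seg 9: left by d5 = 13/4 → (-1141/80, 69/20)
  seg 10: right by d2 = 7/2 → (-861/80, 69/20)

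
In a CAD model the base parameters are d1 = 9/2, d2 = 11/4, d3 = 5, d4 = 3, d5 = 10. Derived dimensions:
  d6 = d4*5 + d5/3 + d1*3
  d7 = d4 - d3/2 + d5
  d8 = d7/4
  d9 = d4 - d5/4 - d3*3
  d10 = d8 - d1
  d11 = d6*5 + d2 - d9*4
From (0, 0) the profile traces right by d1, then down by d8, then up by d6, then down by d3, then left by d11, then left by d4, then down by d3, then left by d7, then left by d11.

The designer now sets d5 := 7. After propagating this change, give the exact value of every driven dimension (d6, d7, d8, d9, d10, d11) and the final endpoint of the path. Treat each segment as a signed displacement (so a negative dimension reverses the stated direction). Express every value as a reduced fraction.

Apply edit: d5 := 7
  d6 = d4*5 + d5/3 + d1*3 = 185/6
  d7 = d4 - d3/2 + d5 = 15/2
  d8 = d7/4 = 15/8
  d9 = d4 - d5/4 - d3*3 = -55/4
  d10 = d8 - d1 = -21/8
  d11 = d6*5 + d2 - d9*4 = 2543/12
Walk from origin (0, 0):
  seg 1: right by d1 = 9/2 → (9/2, 0)
  seg 2: down by d8 = 15/8 → (9/2, -15/8)
  seg 3: up by d6 = 185/6 → (9/2, 695/24)
  seg 4: down by d3 = 5 → (9/2, 575/24)
  seg 5: left by d11 = 2543/12 → (-2489/12, 575/24)
  seg 6: left by d4 = 3 → (-2525/12, 575/24)
  seg 7: down by d3 = 5 → (-2525/12, 455/24)
  seg 8: left by d7 = 15/2 → (-2615/12, 455/24)
  seg 9: left by d11 = 2543/12 → (-2579/6, 455/24)

d6 = 185/6
d7 = 15/2
d8 = 15/8
d9 = -55/4
d10 = -21/8
d11 = 2543/12
endpoint = (-2579/6, 455/24)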